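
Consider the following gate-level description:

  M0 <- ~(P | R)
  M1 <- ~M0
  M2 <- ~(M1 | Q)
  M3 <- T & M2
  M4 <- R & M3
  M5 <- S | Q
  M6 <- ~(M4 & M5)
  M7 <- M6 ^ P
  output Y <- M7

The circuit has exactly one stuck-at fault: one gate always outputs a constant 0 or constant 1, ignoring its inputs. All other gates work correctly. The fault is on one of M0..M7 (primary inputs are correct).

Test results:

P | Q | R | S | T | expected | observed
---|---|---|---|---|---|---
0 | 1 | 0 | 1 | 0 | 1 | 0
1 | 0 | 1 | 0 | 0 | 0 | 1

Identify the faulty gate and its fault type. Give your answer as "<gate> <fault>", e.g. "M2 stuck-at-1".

Fault-free values for test 1 (P=0, Q=1, R=0, S=1, T=0): M0=1, M1=0, M2=0, M3=0, M4=0, M5=1, M6=1, M7=1, giving Y=1. Observed 0.
Test 1: faults giving observed 0 are {M4 stuck-at-1, M6 stuck-at-0, M7 stuck-at-0}.
Test 2 (P=1, Q=0, R=1, S=0, T=0): fault-free M0=0, M1=1, M2=0, M3=0, M4=0, M5=0, M6=1, M7=0 → 0; observed 1. Eliminates M4 stuck-at-1, M7 stuck-at-0.
Only M6 stuck-at-0 is consistent with every test.

M6 stuck-at-0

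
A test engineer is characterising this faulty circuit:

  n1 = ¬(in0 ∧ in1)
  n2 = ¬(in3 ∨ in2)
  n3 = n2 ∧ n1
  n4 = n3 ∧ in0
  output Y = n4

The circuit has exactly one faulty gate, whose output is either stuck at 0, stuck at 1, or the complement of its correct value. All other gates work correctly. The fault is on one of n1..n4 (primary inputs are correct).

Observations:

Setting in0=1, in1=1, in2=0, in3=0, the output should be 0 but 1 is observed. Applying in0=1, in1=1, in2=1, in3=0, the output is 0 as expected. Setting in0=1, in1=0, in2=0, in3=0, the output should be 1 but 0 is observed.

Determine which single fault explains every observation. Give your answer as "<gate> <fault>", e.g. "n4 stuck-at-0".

Fault-free values for test 1 (in0=1, in1=1, in2=0, in3=0): n1=0, n2=1, n3=0, n4=0, giving Y=0. Observed 1.
Test 1: faults giving observed 1 are {n1 stuck-at-1, n1 inverted output, n3 stuck-at-1, n3 inverted output, n4 stuck-at-1, n4 inverted output}.
Test 2 (in0=1, in1=1, in2=1, in3=0): fault-free n1=0, n2=0, n3=0, n4=0 → 0; observed 0. Eliminates n3 stuck-at-1, n3 inverted output, n4 stuck-at-1, n4 inverted output.
Test 3 (in0=1, in1=0, in2=0, in3=0): fault-free n1=1, n2=1, n3=1, n4=1 → 1; observed 0. Eliminates n1 stuck-at-1.
Only n1 inverted output is consistent with every test.

n1 inverted output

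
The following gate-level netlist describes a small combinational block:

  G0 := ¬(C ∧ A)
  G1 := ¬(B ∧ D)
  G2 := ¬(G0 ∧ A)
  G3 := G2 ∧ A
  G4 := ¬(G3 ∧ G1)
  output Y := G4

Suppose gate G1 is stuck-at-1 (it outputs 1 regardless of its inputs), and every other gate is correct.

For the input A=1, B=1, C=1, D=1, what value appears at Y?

Propagate with G1 forced: G0=0, G1=1 [stuck-at-1], G2=1, G3=1, G4=0.
So Y = 0. (Without the fault it would be 1.)

0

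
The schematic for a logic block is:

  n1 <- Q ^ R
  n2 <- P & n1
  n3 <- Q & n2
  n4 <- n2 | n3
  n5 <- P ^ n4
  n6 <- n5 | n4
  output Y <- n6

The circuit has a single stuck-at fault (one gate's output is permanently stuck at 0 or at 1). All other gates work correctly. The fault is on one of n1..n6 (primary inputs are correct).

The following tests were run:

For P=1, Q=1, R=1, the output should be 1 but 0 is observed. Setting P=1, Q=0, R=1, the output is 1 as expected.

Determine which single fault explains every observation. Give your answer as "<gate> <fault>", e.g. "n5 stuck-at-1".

Fault-free values for test 1 (P=1, Q=1, R=1): n1=0, n2=0, n3=0, n4=0, n5=1, n6=1, giving Y=1. Observed 0.
Test 1: faults giving observed 0 are {n5 stuck-at-0, n6 stuck-at-0}.
Test 2 (P=1, Q=0, R=1): fault-free n1=1, n2=1, n3=0, n4=1, n5=0, n6=1 → 1; observed 1. Eliminates n6 stuck-at-0.
Only n5 stuck-at-0 is consistent with every test.

n5 stuck-at-0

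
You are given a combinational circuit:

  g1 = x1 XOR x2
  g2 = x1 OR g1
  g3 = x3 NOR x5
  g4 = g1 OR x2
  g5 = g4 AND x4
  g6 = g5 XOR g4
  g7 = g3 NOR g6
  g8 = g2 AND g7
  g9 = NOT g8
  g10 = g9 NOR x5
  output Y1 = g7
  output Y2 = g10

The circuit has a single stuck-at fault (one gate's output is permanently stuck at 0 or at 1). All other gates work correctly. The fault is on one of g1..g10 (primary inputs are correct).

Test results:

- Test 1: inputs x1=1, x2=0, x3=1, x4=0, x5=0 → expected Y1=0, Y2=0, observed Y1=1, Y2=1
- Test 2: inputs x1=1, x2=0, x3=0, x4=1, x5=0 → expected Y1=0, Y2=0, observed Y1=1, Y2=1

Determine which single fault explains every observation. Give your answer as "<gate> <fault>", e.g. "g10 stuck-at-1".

g7 stuck-at-1

Fault-free values for test 1 (x1=1, x2=0, x3=1, x4=0, x5=0): g1=1, g2=1, g3=0, g4=1, g5=0, g6=1, g7=0, g8=0, g9=1, g10=0, giving Y1=0, Y2=0. Observed Y1=1, Y2=1.
Test 1: faults giving observed Y1=1, Y2=1 are {g1 stuck-at-0, g4 stuck-at-0, g5 stuck-at-1, g6 stuck-at-0, g7 stuck-at-1}.
Test 2 (x1=1, x2=0, x3=0, x4=1, x5=0): fault-free g1=1, g2=1, g3=1, g4=1, g5=1, g6=0, g7=0, g8=0, g9=1, g10=0 → Y1=0, Y2=0; observed Y1=1, Y2=1. Eliminates g1 stuck-at-0, g4 stuck-at-0, g5 stuck-at-1, g6 stuck-at-0.
Only g7 stuck-at-1 is consistent with every test.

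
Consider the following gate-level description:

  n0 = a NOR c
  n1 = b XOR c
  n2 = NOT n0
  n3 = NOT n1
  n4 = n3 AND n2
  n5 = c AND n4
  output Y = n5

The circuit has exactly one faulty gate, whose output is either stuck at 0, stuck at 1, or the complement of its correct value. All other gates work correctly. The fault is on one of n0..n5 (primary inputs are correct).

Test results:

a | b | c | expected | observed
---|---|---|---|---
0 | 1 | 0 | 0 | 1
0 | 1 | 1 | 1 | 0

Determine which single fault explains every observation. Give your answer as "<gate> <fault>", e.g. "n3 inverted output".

n5 inverted output

Fault-free values for test 1 (a=0, b=1, c=0): n0=1, n1=1, n2=0, n3=0, n4=0, n5=0, giving Y=0. Observed 1.
Test 1: faults giving observed 1 are {n5 stuck-at-1, n5 inverted output}.
Test 2 (a=0, b=1, c=1): fault-free n0=0, n1=0, n2=1, n3=1, n4=1, n5=1 → 1; observed 0. Eliminates n5 stuck-at-1.
Only n5 inverted output is consistent with every test.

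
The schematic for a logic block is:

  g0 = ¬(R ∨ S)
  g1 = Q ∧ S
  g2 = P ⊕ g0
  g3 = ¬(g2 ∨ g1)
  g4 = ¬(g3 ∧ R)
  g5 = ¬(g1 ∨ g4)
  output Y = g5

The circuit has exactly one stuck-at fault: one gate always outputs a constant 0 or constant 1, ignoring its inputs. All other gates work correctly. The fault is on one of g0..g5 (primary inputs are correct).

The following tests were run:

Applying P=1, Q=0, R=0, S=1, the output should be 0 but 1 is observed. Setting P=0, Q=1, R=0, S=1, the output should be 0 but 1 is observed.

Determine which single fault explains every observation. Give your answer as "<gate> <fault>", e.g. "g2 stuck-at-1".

Fault-free values for test 1 (P=1, Q=0, R=0, S=1): g0=0, g1=0, g2=1, g3=0, g4=1, g5=0, giving Y=0. Observed 1.
Test 1: faults giving observed 1 are {g4 stuck-at-0, g5 stuck-at-1}.
Test 2 (P=0, Q=1, R=0, S=1): fault-free g0=0, g1=1, g2=0, g3=0, g4=1, g5=0 → 0; observed 1. Eliminates g4 stuck-at-0.
Only g5 stuck-at-1 is consistent with every test.

g5 stuck-at-1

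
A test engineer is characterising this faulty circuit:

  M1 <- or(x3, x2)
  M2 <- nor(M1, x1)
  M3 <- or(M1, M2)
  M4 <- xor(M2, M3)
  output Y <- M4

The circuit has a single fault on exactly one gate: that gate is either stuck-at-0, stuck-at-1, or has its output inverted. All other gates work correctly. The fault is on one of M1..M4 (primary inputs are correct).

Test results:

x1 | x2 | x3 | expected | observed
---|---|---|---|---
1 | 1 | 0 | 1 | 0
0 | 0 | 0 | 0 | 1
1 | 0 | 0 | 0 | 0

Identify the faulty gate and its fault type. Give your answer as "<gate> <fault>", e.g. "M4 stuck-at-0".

M3 stuck-at-0

Fault-free values for test 1 (x1=1, x2=1, x3=0): M1=1, M2=0, M3=1, M4=1, giving Y=1. Observed 0.
Test 1: faults giving observed 0 are {M1 stuck-at-0, M1 inverted output, M2 stuck-at-1, M2 inverted output, M3 stuck-at-0, M3 inverted output, M4 stuck-at-0, M4 inverted output}.
Test 2 (x1=0, x2=0, x3=0): fault-free M1=0, M2=1, M3=1, M4=0 → 0; observed 1. Eliminates M1 stuck-at-0, M2 stuck-at-1, M2 inverted output, M4 stuck-at-0.
Test 3 (x1=1, x2=0, x3=0): fault-free M1=0, M2=0, M3=0, M4=0 → 0; observed 0. Eliminates M1 inverted output, M3 inverted output, M4 inverted output.
Only M3 stuck-at-0 is consistent with every test.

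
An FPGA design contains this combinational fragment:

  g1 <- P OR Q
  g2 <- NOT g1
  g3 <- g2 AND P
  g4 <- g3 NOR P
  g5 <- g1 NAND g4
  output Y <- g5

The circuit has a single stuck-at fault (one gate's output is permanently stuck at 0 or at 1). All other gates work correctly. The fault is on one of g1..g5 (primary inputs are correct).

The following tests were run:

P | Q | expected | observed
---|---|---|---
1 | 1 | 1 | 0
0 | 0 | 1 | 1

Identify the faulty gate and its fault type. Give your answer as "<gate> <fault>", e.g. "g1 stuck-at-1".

Fault-free values for test 1 (P=1, Q=1): g1=1, g2=0, g3=0, g4=0, g5=1, giving Y=1. Observed 0.
Test 1: faults giving observed 0 are {g4 stuck-at-1, g5 stuck-at-0}.
Test 2 (P=0, Q=0): fault-free g1=0, g2=1, g3=0, g4=1, g5=1 → 1; observed 1. Eliminates g5 stuck-at-0.
Only g4 stuck-at-1 is consistent with every test.

g4 stuck-at-1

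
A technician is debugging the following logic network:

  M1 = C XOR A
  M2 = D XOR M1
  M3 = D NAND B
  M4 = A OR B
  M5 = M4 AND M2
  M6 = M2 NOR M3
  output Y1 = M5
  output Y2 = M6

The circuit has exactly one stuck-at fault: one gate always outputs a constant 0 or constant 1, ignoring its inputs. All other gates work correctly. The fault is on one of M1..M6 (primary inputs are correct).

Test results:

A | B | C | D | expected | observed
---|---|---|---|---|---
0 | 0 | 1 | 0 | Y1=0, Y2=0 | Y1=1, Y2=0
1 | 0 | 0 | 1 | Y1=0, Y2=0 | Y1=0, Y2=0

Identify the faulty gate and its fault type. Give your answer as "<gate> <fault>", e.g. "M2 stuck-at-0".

M4 stuck-at-1

Fault-free values for test 1 (A=0, B=0, C=1, D=0): M1=1, M2=1, M3=1, M4=0, M5=0, M6=0, giving Y1=0, Y2=0. Observed Y1=1, Y2=0.
Test 1: faults giving observed Y1=1, Y2=0 are {M4 stuck-at-1, M5 stuck-at-1}.
Test 2 (A=1, B=0, C=0, D=1): fault-free M1=1, M2=0, M3=1, M4=1, M5=0, M6=0 → Y1=0, Y2=0; observed Y1=0, Y2=0. Eliminates M5 stuck-at-1.
Only M4 stuck-at-1 is consistent with every test.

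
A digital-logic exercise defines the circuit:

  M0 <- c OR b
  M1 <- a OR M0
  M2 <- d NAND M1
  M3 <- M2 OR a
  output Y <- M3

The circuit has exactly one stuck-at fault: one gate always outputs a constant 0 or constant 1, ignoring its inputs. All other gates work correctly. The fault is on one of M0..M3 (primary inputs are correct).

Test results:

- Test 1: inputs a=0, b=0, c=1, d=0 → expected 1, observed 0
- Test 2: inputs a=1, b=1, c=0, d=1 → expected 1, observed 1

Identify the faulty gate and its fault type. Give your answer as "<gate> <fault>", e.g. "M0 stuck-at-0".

Fault-free values for test 1 (a=0, b=0, c=1, d=0): M0=1, M1=1, M2=1, M3=1, giving Y=1. Observed 0.
Test 1: faults giving observed 0 are {M2 stuck-at-0, M3 stuck-at-0}.
Test 2 (a=1, b=1, c=0, d=1): fault-free M0=1, M1=1, M2=0, M3=1 → 1; observed 1. Eliminates M3 stuck-at-0.
Only M2 stuck-at-0 is consistent with every test.

M2 stuck-at-0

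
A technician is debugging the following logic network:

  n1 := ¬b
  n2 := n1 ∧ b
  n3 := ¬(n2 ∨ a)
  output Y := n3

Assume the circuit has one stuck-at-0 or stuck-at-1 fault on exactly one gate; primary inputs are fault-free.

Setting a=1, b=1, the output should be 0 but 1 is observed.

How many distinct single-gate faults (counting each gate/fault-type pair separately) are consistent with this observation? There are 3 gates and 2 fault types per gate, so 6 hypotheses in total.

1

Fault-free: n1=0, n2=0, n3=0 → 0. Observed 1.
  n1 stuck-at-0: output 0 ✗
  n1 stuck-at-1: output 0 ✗
  n2 stuck-at-0: output 0 ✗
  n2 stuck-at-1: output 0 ✗
  n3 stuck-at-0: output 0 ✗
  n3 stuck-at-1: output 1 ✓
Consistent faults: {n3 stuck-at-1} — 1 in all.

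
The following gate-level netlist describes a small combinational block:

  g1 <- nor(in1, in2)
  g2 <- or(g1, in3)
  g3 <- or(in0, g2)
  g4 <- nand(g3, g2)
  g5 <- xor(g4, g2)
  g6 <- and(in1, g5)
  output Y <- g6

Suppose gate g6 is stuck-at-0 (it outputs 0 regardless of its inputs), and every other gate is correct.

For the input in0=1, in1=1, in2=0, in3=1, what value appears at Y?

0

Propagate with g6 forced: g1=0, g2=1, g3=1, g4=0, g5=1, g6=0 [stuck-at-0].
So Y = 0. (Without the fault it would be 1.)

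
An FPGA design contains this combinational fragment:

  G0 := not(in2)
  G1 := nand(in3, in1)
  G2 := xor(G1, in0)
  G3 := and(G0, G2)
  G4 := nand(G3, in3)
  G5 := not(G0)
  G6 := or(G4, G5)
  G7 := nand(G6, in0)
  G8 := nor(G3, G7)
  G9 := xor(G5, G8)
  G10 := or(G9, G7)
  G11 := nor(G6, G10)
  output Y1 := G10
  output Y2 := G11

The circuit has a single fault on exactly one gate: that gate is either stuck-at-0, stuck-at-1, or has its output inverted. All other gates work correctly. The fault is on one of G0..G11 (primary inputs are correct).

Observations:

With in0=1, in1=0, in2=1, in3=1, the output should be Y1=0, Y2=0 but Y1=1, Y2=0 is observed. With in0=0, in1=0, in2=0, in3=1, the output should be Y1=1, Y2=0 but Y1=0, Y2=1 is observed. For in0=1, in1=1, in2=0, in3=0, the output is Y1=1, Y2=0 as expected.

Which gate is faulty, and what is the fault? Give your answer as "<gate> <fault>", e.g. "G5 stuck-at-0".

Fault-free values for test 1 (in0=1, in1=0, in2=1, in3=1): G0=0, G1=1, G2=0, G3=0, G4=1, G5=1, G6=1, G7=0, G8=1, G9=0, G10=0, G11=0, giving Y1=0, Y2=0. Observed Y1=1, Y2=0.
Test 1: faults giving observed Y1=1, Y2=0 are {G0 stuck-at-1, G0 inverted output, G3 stuck-at-1, G3 inverted output, G5 stuck-at-0, G5 inverted output, G6 stuck-at-0, G6 inverted output, G7 stuck-at-1, G7 inverted output, G8 stuck-at-0, G8 inverted output, G9 stuck-at-1, G9 inverted output, G10 stuck-at-1, G10 inverted output}.
Test 2 (in0=0, in1=0, in2=0, in3=1): fault-free G0=1, G1=1, G2=1, G3=1, G4=0, G5=0, G6=0, G7=1, G8=0, G9=0, G10=1, G11=0 → Y1=1, Y2=0; observed Y1=0, Y2=1. Eliminates G0 stuck-at-1, G0 inverted output, G3 stuck-at-1, G3 inverted output, G5 stuck-at-0, G5 inverted output, G6 stuck-at-0, G6 inverted output, G7 stuck-at-1, G8 stuck-at-0, G8 inverted output, G9 stuck-at-1, G9 inverted output, G10 stuck-at-1.
Test 3 (in0=1, in1=1, in2=0, in3=0): fault-free G0=1, G1=1, G2=0, G3=0, G4=1, G5=0, G6=1, G7=0, G8=1, G9=1, G10=1, G11=0 → Y1=1, Y2=0; observed Y1=1, Y2=0. Eliminates G10 inverted output.
Only G7 inverted output is consistent with every test.

G7 inverted output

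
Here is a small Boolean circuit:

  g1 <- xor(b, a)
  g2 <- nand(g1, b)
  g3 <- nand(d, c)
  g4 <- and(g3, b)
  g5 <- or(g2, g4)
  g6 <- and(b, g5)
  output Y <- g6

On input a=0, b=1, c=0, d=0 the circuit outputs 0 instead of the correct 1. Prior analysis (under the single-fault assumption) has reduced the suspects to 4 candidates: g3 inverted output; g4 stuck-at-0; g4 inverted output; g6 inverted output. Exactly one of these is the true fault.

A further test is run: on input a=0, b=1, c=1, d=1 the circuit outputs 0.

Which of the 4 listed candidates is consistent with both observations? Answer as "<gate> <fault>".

g4 stuck-at-0

Evaluate each candidate on input a=0, b=1, c=1, d=1:
  g3 inverted output: g1=1, g2=0, g3=1 [inverted output], g4=1, g5=1, g6=1 → 1 — eliminated
  g4 stuck-at-0: g1=1, g2=0, g3=0, g4=0 [stuck-at-0], g5=0, g6=0 → 0 — matches
  g4 inverted output: g1=1, g2=0, g3=0, g4=1 [inverted output], g5=1, g6=1 → 1 — eliminated
  g6 inverted output: g1=1, g2=0, g3=0, g4=0, g5=0, g6=1 [inverted output] → 1 — eliminated
Only g4 stuck-at-0 reproduces the observed 0.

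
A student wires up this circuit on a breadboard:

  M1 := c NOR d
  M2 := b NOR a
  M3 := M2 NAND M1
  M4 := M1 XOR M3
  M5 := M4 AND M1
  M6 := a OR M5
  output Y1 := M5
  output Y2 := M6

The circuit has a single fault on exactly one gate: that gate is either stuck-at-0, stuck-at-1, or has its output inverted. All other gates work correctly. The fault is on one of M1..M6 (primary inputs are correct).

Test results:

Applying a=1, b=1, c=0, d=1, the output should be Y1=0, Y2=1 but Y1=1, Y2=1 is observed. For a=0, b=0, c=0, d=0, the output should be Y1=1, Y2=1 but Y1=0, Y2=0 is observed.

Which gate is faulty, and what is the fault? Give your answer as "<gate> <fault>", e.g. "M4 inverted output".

M5 inverted output

Fault-free values for test 1 (a=1, b=1, c=0, d=1): M1=0, M2=0, M3=1, M4=1, M5=0, M6=1, giving Y1=0, Y2=1. Observed Y1=1, Y2=1.
Test 1: faults giving observed Y1=1, Y2=1 are {M5 stuck-at-1, M5 inverted output}.
Test 2 (a=0, b=0, c=0, d=0): fault-free M1=1, M2=1, M3=0, M4=1, M5=1, M6=1 → Y1=1, Y2=1; observed Y1=0, Y2=0. Eliminates M5 stuck-at-1.
Only M5 inverted output is consistent with every test.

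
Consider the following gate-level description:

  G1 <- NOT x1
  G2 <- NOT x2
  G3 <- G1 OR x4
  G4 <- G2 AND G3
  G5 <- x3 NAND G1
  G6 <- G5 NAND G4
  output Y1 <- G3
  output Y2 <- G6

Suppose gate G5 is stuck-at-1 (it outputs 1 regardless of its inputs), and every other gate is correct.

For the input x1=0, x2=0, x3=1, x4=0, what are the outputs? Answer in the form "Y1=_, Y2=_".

Y1=1, Y2=0

Propagate with G5 forced: G1=1, G2=1, G3=1, G4=1, G5=1 [stuck-at-1], G6=0.
So the outputs are Y1=1, Y2=0. (Without the fault they would be Y1=1, Y2=1.)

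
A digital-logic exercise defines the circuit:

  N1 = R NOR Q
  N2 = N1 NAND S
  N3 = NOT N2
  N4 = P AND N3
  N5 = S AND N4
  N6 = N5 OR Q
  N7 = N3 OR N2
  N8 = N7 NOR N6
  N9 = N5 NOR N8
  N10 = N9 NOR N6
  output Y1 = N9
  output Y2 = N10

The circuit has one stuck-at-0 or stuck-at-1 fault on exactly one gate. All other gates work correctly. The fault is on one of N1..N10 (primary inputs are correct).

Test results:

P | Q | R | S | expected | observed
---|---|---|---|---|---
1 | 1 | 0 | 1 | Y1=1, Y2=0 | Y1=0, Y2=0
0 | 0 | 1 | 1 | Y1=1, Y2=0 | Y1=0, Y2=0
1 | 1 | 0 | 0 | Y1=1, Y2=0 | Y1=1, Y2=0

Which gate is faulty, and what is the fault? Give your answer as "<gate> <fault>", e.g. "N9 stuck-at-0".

N4 stuck-at-1

Fault-free values for test 1 (P=1, Q=1, R=0, S=1): N1=0, N2=1, N3=0, N4=0, N5=0, N6=1, N7=1, N8=0, N9=1, N10=0, giving Y1=1, Y2=0. Observed Y1=0, Y2=0.
Test 1: faults giving observed Y1=0, Y2=0 are {N1 stuck-at-1, N2 stuck-at-0, N3 stuck-at-1, N4 stuck-at-1, N5 stuck-at-1, N8 stuck-at-1, N9 stuck-at-0}.
Test 2 (P=0, Q=0, R=1, S=1): fault-free N1=0, N2=1, N3=0, N4=0, N5=0, N6=0, N7=1, N8=0, N9=1, N10=0 → Y1=1, Y2=0; observed Y1=0, Y2=0. Eliminates N1 stuck-at-1, N2 stuck-at-0, N3 stuck-at-1, N8 stuck-at-1, N9 stuck-at-0.
Test 3 (P=1, Q=1, R=0, S=0): fault-free N1=0, N2=1, N3=0, N4=0, N5=0, N6=1, N7=1, N8=0, N9=1, N10=0 → Y1=1, Y2=0; observed Y1=1, Y2=0. Eliminates N5 stuck-at-1.
Only N4 stuck-at-1 is consistent with every test.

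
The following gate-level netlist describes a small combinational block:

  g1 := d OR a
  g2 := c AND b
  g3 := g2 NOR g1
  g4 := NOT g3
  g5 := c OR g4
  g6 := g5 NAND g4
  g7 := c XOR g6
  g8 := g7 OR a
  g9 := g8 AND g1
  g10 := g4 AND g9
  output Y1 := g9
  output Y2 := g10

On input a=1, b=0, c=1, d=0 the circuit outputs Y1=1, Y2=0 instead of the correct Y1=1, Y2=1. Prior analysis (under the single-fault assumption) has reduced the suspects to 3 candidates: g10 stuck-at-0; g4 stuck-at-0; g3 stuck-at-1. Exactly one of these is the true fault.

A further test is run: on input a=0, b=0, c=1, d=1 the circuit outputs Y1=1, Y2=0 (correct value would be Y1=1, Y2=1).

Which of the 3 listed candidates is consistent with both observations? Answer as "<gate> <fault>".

g10 stuck-at-0

Evaluate each candidate on input a=0, b=0, c=1, d=1:
  g10 stuck-at-0: g1=1, g2=0, g3=0, g4=1, g5=1, g6=0, g7=1, g8=1, g9=1, g10=0 [stuck-at-0] → Y1=1, Y2=0 — matches
  g4 stuck-at-0: g1=1, g2=0, g3=0, g4=0 [stuck-at-0], g5=1, g6=1, g7=0, g8=0, g9=0, g10=0 → Y1=0, Y2=0 — eliminated
  g3 stuck-at-1: g1=1, g2=0, g3=1 [stuck-at-1], g4=0, g5=1, g6=1, g7=0, g8=0, g9=0, g10=0 → Y1=0, Y2=0 — eliminated
Only g10 stuck-at-0 reproduces the observed Y1=1, Y2=0.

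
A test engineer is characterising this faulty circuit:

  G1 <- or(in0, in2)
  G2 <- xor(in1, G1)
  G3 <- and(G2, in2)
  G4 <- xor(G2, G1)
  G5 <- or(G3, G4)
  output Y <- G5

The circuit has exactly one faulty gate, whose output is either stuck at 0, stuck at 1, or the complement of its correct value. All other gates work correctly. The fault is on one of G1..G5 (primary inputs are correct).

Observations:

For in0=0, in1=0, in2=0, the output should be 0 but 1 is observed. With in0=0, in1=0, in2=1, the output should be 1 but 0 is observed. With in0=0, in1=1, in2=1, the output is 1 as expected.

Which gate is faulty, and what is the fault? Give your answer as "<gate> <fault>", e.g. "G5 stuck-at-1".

Fault-free values for test 1 (in0=0, in1=0, in2=0): G1=0, G2=0, G3=0, G4=0, G5=0, giving Y=0. Observed 1.
Test 1: faults giving observed 1 are {G2 stuck-at-1, G2 inverted output, G3 stuck-at-1, G3 inverted output, G4 stuck-at-1, G4 inverted output, G5 stuck-at-1, G5 inverted output}.
Test 2 (in0=0, in1=0, in2=1): fault-free G1=1, G2=1, G3=1, G4=0, G5=1 → 1; observed 0. Eliminates G2 stuck-at-1, G2 inverted output, G3 stuck-at-1, G4 stuck-at-1, G4 inverted output, G5 stuck-at-1.
Test 3 (in0=0, in1=1, in2=1): fault-free G1=1, G2=0, G3=0, G4=1, G5=1 → 1; observed 1. Eliminates G5 inverted output.
Only G3 inverted output is consistent with every test.

G3 inverted output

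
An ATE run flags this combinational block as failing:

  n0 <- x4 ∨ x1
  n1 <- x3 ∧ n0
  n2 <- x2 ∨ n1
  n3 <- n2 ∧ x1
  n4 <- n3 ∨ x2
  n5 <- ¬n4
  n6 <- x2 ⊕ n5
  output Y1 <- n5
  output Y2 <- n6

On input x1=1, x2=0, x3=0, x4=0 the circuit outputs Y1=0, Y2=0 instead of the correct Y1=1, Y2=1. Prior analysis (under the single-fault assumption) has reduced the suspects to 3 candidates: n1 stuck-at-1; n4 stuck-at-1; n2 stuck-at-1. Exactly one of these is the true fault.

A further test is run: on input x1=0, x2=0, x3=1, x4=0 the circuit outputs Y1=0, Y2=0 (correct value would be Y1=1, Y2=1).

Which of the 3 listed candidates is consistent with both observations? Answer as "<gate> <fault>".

n4 stuck-at-1

Evaluate each candidate on input x1=0, x2=0, x3=1, x4=0:
  n1 stuck-at-1: n0=0, n1=1 [stuck-at-1], n2=1, n3=0, n4=0, n5=1, n6=1 → Y1=1, Y2=1 — eliminated
  n4 stuck-at-1: n0=0, n1=0, n2=0, n3=0, n4=1 [stuck-at-1], n5=0, n6=0 → Y1=0, Y2=0 — matches
  n2 stuck-at-1: n0=0, n1=0, n2=1 [stuck-at-1], n3=0, n4=0, n5=1, n6=1 → Y1=1, Y2=1 — eliminated
Only n4 stuck-at-1 reproduces the observed Y1=0, Y2=0.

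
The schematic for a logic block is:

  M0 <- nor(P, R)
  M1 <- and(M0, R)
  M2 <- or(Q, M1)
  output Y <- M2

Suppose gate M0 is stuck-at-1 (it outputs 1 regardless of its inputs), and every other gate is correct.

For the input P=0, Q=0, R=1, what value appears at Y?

1

Propagate with M0 forced: M0=1 [stuck-at-1], M1=1, M2=1.
So Y = 1. (Without the fault it would be 0.)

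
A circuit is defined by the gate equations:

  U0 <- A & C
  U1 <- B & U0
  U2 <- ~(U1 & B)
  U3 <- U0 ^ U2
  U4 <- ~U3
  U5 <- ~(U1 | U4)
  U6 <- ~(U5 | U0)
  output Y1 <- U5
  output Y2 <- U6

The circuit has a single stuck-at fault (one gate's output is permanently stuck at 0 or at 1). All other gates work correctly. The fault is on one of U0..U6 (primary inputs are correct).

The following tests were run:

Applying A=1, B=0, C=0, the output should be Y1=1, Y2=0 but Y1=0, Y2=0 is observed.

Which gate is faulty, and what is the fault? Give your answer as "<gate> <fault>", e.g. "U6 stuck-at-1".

Fault-free values for test 1 (A=1, B=0, C=0): U0=0, U1=0, U2=1, U3=1, U4=0, U5=1, U6=0, giving Y1=1, Y2=0. Observed Y1=0, Y2=0.
Test 1: faults giving observed Y1=0, Y2=0 are {U0 stuck-at-1}.
Only U0 stuck-at-1 is consistent with every test.

U0 stuck-at-1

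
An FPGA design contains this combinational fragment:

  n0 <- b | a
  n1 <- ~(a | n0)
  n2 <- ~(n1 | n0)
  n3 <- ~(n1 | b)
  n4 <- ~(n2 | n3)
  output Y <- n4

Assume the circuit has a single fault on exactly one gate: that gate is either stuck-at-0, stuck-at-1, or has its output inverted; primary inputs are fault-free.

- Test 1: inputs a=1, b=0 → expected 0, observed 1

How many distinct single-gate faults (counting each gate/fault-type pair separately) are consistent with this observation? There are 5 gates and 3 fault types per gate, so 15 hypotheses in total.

Fault-free: n0=1, n1=0, n2=0, n3=1, n4=0 → 0. Observed 1.
  n0: none of the 3 fault types match ✗
  n1: stuck-at-1, inverted output ✓; others ✗
  n2: none of the 3 fault types match ✗
  n3: stuck-at-0, inverted output ✓; others ✗
  n4: stuck-at-1, inverted output ✓; others ✗
Consistent faults: {n1 stuck-at-1, n1 inverted output, n3 stuck-at-0, n3 inverted output, n4 stuck-at-1, n4 inverted output} — 6 in all.

6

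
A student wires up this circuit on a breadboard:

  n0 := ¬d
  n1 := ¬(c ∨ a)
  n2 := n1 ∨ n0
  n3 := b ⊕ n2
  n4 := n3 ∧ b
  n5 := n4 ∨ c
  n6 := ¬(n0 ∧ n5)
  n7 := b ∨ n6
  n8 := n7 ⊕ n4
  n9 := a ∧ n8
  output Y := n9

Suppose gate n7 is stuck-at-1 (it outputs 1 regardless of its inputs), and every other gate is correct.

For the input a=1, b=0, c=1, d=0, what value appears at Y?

Propagate with n7 forced: n0=1, n1=0, n2=1, n3=1, n4=0, n5=1, n6=0, n7=1 [stuck-at-1], n8=1, n9=1.
So Y = 1. (Without the fault it would be 0.)

1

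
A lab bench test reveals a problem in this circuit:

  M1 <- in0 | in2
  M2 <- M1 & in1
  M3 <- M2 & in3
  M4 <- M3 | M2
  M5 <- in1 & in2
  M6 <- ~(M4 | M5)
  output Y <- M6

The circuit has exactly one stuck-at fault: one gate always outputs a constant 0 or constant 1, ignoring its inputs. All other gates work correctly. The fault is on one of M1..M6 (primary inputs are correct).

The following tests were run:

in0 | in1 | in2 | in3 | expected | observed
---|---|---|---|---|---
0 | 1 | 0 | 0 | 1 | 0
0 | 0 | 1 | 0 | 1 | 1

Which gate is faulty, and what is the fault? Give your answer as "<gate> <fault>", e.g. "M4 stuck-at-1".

Fault-free values for test 1 (in0=0, in1=1, in2=0, in3=0): M1=0, M2=0, M3=0, M4=0, M5=0, M6=1, giving Y=1. Observed 0.
Test 1: faults giving observed 0 are {M1 stuck-at-1, M2 stuck-at-1, M3 stuck-at-1, M4 stuck-at-1, M5 stuck-at-1, M6 stuck-at-0}.
Test 2 (in0=0, in1=0, in2=1, in3=0): fault-free M1=1, M2=0, M3=0, M4=0, M5=0, M6=1 → 1; observed 1. Eliminates M2 stuck-at-1, M3 stuck-at-1, M4 stuck-at-1, M5 stuck-at-1, M6 stuck-at-0.
Only M1 stuck-at-1 is consistent with every test.

M1 stuck-at-1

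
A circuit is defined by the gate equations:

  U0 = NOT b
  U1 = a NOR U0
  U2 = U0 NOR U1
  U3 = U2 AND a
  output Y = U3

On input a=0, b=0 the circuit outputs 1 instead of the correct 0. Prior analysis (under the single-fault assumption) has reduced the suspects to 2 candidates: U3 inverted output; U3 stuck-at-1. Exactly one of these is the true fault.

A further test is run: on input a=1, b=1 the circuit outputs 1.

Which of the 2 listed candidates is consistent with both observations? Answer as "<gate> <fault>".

U3 stuck-at-1

Evaluate each candidate on input a=1, b=1:
  U3 inverted output: U0=0, U1=0, U2=1, U3=0 [inverted output] → 0 — eliminated
  U3 stuck-at-1: U0=0, U1=0, U2=1, U3=1 [stuck-at-1] → 1 — matches
Only U3 stuck-at-1 reproduces the observed 1.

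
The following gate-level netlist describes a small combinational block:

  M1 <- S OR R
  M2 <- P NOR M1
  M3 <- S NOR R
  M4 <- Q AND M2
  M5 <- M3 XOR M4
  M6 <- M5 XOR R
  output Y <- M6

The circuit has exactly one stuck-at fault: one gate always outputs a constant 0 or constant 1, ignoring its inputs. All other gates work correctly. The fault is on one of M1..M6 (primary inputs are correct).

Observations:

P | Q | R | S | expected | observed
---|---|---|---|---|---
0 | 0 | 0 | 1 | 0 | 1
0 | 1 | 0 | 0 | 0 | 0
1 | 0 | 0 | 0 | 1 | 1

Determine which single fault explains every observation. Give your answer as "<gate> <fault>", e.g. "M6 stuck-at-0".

Fault-free values for test 1 (P=0, Q=0, R=0, S=1): M1=1, M2=0, M3=0, M4=0, M5=0, M6=0, giving Y=0. Observed 1.
Test 1: faults giving observed 1 are {M3 stuck-at-1, M4 stuck-at-1, M5 stuck-at-1, M6 stuck-at-1}.
Test 2 (P=0, Q=1, R=0, S=0): fault-free M1=0, M2=1, M3=1, M4=1, M5=0, M6=0 → 0; observed 0. Eliminates M5 stuck-at-1, M6 stuck-at-1.
Test 3 (P=1, Q=0, R=0, S=0): fault-free M1=0, M2=0, M3=1, M4=0, M5=1, M6=1 → 1; observed 1. Eliminates M4 stuck-at-1.
Only M3 stuck-at-1 is consistent with every test.

M3 stuck-at-1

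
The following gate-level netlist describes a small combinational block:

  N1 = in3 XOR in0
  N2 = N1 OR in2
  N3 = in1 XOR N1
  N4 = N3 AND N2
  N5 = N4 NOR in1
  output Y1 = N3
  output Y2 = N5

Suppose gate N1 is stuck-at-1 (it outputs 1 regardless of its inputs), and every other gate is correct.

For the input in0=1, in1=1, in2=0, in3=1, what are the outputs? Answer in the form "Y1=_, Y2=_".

Y1=0, Y2=0

Propagate with N1 forced: N1=1 [stuck-at-1], N2=1, N3=0, N4=0, N5=0.
So the outputs are Y1=0, Y2=0. (Without the fault they would be Y1=1, Y2=0.)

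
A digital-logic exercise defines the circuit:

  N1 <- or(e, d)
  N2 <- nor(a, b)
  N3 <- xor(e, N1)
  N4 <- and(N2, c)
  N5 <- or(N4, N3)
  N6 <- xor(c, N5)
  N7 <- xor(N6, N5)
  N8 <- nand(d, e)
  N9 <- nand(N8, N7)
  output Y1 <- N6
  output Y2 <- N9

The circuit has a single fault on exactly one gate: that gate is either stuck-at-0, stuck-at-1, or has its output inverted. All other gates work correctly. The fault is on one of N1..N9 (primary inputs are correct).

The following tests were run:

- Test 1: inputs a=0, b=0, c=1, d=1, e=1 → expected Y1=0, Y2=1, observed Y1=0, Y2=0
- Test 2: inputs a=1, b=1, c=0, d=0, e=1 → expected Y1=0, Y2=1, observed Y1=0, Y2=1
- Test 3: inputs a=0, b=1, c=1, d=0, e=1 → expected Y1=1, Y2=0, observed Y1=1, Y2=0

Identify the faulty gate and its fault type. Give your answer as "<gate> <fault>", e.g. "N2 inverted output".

N8 stuck-at-1

Fault-free values for test 1 (a=0, b=0, c=1, d=1, e=1): N1=1, N2=1, N3=0, N4=1, N5=1, N6=0, N7=1, N8=0, N9=1, giving Y1=0, Y2=1. Observed Y1=0, Y2=0.
Test 1: faults giving observed Y1=0, Y2=0 are {N8 stuck-at-1, N8 inverted output, N9 stuck-at-0, N9 inverted output}.
Test 2 (a=1, b=1, c=0, d=0, e=1): fault-free N1=1, N2=0, N3=0, N4=0, N5=0, N6=0, N7=0, N8=1, N9=1 → Y1=0, Y2=1; observed Y1=0, Y2=1. Eliminates N9 stuck-at-0, N9 inverted output.
Test 3 (a=0, b=1, c=1, d=0, e=1): fault-free N1=1, N2=0, N3=0, N4=0, N5=0, N6=1, N7=1, N8=1, N9=0 → Y1=1, Y2=0; observed Y1=1, Y2=0. Eliminates N8 inverted output.
Only N8 stuck-at-1 is consistent with every test.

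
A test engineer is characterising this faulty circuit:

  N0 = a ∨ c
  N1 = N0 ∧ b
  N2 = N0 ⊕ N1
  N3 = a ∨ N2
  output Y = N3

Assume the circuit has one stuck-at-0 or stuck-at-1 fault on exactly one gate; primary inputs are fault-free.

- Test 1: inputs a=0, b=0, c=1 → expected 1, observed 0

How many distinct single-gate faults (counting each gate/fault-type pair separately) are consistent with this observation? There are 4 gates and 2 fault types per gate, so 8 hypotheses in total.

4

Fault-free: N0=1, N1=0, N2=1, N3=1 → 1. Observed 0.
  N0 stuck-at-0: output 0 ✓
  N0 stuck-at-1: output 1 ✗
  N1 stuck-at-0: output 1 ✗
  N1 stuck-at-1: output 0 ✓
  N2 stuck-at-0: output 0 ✓
  N2 stuck-at-1: output 1 ✗
  N3 stuck-at-0: output 0 ✓
  N3 stuck-at-1: output 1 ✗
Consistent faults: {N0 stuck-at-0, N1 stuck-at-1, N2 stuck-at-0, N3 stuck-at-0} — 4 in all.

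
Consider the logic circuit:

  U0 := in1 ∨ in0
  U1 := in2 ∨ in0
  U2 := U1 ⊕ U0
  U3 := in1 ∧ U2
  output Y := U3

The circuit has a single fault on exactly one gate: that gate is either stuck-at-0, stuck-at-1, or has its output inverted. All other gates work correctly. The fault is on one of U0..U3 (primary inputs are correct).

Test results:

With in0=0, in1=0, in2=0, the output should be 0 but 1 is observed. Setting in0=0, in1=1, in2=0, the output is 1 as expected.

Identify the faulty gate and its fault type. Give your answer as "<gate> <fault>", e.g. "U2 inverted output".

U3 stuck-at-1

Fault-free values for test 1 (in0=0, in1=0, in2=0): U0=0, U1=0, U2=0, U3=0, giving Y=0. Observed 1.
Test 1: faults giving observed 1 are {U3 stuck-at-1, U3 inverted output}.
Test 2 (in0=0, in1=1, in2=0): fault-free U0=1, U1=0, U2=1, U3=1 → 1; observed 1. Eliminates U3 inverted output.
Only U3 stuck-at-1 is consistent with every test.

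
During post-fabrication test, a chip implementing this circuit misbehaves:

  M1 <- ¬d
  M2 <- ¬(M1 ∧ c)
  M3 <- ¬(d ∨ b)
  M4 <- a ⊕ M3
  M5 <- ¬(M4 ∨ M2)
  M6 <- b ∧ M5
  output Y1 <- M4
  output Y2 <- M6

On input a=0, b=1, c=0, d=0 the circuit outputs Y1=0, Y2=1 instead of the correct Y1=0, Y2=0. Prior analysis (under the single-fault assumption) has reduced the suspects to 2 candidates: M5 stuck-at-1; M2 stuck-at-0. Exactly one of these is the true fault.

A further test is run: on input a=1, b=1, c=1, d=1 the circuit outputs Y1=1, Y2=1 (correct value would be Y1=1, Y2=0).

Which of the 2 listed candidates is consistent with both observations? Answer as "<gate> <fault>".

M5 stuck-at-1

Evaluate each candidate on input a=1, b=1, c=1, d=1:
  M5 stuck-at-1: M1=0, M2=1, M3=0, M4=1, M5=1 [stuck-at-1], M6=1 → Y1=1, Y2=1 — matches
  M2 stuck-at-0: M1=0, M2=0 [stuck-at-0], M3=0, M4=1, M5=0, M6=0 → Y1=1, Y2=0 — eliminated
Only M5 stuck-at-1 reproduces the observed Y1=1, Y2=1.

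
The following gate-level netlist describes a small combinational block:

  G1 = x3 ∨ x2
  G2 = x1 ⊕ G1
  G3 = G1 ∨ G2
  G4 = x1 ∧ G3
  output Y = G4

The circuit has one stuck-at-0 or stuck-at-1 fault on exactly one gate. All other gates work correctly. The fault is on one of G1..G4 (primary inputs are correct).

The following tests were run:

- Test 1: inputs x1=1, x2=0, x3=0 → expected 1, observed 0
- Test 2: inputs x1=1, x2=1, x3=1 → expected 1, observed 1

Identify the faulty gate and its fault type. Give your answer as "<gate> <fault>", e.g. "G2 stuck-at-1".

G2 stuck-at-0

Fault-free values for test 1 (x1=1, x2=0, x3=0): G1=0, G2=1, G3=1, G4=1, giving Y=1. Observed 0.
Test 1: faults giving observed 0 are {G2 stuck-at-0, G3 stuck-at-0, G4 stuck-at-0}.
Test 2 (x1=1, x2=1, x3=1): fault-free G1=1, G2=0, G3=1, G4=1 → 1; observed 1. Eliminates G3 stuck-at-0, G4 stuck-at-0.
Only G2 stuck-at-0 is consistent with every test.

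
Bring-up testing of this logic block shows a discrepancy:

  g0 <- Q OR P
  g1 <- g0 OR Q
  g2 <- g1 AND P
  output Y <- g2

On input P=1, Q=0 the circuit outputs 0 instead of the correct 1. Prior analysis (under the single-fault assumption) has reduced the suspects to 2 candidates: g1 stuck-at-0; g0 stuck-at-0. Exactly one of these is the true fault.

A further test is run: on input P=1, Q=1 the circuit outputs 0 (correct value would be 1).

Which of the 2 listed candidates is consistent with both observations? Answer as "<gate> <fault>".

g1 stuck-at-0

Evaluate each candidate on input P=1, Q=1:
  g1 stuck-at-0: g0=1, g1=0 [stuck-at-0], g2=0 → 0 — matches
  g0 stuck-at-0: g0=0 [stuck-at-0], g1=1, g2=1 → 1 — eliminated
Only g1 stuck-at-0 reproduces the observed 0.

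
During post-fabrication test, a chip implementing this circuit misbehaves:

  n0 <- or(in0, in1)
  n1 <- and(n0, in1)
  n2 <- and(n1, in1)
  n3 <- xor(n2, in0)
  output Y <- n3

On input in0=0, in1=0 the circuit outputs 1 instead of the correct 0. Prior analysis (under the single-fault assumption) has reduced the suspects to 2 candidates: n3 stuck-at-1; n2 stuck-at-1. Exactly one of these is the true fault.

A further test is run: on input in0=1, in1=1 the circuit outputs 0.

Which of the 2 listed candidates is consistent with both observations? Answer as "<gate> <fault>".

n2 stuck-at-1

Evaluate each candidate on input in0=1, in1=1:
  n3 stuck-at-1: n0=1, n1=1, n2=1, n3=1 [stuck-at-1] → 1 — eliminated
  n2 stuck-at-1: n0=1, n1=1, n2=1 [stuck-at-1], n3=0 → 0 — matches
Only n2 stuck-at-1 reproduces the observed 0.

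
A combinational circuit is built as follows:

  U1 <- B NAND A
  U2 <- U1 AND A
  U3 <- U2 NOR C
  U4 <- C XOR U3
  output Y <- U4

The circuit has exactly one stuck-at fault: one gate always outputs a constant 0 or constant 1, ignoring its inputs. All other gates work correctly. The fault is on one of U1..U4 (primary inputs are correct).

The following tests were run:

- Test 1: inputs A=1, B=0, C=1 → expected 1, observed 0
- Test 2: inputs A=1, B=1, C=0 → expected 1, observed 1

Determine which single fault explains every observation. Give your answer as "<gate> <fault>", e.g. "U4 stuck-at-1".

U3 stuck-at-1

Fault-free values for test 1 (A=1, B=0, C=1): U1=1, U2=1, U3=0, U4=1, giving Y=1. Observed 0.
Test 1: faults giving observed 0 are {U3 stuck-at-1, U4 stuck-at-0}.
Test 2 (A=1, B=1, C=0): fault-free U1=0, U2=0, U3=1, U4=1 → 1; observed 1. Eliminates U4 stuck-at-0.
Only U3 stuck-at-1 is consistent with every test.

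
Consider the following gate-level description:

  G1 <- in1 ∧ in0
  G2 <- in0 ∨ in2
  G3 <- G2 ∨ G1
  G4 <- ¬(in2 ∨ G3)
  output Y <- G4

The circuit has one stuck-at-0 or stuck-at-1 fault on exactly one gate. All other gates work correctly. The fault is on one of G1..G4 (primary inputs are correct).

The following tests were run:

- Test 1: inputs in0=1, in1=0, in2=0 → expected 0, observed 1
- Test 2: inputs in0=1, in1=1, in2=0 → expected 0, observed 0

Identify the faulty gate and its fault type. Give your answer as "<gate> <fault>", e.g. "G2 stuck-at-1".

Fault-free values for test 1 (in0=1, in1=0, in2=0): G1=0, G2=1, G3=1, G4=0, giving Y=0. Observed 1.
Test 1: faults giving observed 1 are {G2 stuck-at-0, G3 stuck-at-0, G4 stuck-at-1}.
Test 2 (in0=1, in1=1, in2=0): fault-free G1=1, G2=1, G3=1, G4=0 → 0; observed 0. Eliminates G3 stuck-at-0, G4 stuck-at-1.
Only G2 stuck-at-0 is consistent with every test.

G2 stuck-at-0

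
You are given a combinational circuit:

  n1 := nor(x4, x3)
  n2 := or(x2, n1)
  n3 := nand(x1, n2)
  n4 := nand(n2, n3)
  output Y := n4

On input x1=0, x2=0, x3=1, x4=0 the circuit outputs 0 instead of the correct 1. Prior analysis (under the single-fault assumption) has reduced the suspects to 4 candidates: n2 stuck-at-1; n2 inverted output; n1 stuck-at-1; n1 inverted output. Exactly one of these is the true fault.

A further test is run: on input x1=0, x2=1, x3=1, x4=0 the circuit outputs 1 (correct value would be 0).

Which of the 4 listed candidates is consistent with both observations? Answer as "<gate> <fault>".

Evaluate each candidate on input x1=0, x2=1, x3=1, x4=0:
  n2 stuck-at-1: n1=0, n2=1 [stuck-at-1], n3=1, n4=0 → 0 — eliminated
  n2 inverted output: n1=0, n2=0 [inverted output], n3=1, n4=1 → 1 — matches
  n1 stuck-at-1: n1=1 [stuck-at-1], n2=1, n3=1, n4=0 → 0 — eliminated
  n1 inverted output: n1=1 [inverted output], n2=1, n3=1, n4=0 → 0 — eliminated
Only n2 inverted output reproduces the observed 1.

n2 inverted output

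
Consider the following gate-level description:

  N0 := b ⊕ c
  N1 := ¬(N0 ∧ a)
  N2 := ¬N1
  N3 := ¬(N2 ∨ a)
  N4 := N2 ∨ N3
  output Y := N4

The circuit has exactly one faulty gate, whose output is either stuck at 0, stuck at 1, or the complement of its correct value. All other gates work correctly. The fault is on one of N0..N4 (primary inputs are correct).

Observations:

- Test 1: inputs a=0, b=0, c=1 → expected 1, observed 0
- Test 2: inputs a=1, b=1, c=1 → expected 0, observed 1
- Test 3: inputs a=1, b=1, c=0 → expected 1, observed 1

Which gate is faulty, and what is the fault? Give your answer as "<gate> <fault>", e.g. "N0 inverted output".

N3 inverted output

Fault-free values for test 1 (a=0, b=0, c=1): N0=1, N1=1, N2=0, N3=1, N4=1, giving Y=1. Observed 0.
Test 1: faults giving observed 0 are {N3 stuck-at-0, N3 inverted output, N4 stuck-at-0, N4 inverted output}.
Test 2 (a=1, b=1, c=1): fault-free N0=0, N1=1, N2=0, N3=0, N4=0 → 0; observed 1. Eliminates N3 stuck-at-0, N4 stuck-at-0.
Test 3 (a=1, b=1, c=0): fault-free N0=1, N1=0, N2=1, N3=0, N4=1 → 1; observed 1. Eliminates N4 inverted output.
Only N3 inverted output is consistent with every test.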